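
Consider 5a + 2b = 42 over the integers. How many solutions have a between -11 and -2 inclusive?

5

gcd(5, 2) = 1.
By Bézout, 5*(1) + 2*(-2) = 1.
Particular solution: (0, 21).
General solution: a = 0 + 2t, b = 21 - 5t for integer t.
-11 ≤ 0 + 2t ≤ -2 gives t ∈ [-5, -1], which is 5 values.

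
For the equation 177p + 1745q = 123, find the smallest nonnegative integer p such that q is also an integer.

119

gcd(1745, 177):
  1745 = 9×177 + 152
  177 = 1×152 + 25
  152 = 6×25 + 2
  25 = 12×2 + 1
  2 = 2×1
so gcd(1745, 177) = 1.
1 divides 123, so solutions exist.
Back-substitute for Bézout coefficients:
  1 = 25 - 12×2
  ... = 177×(838) + 1745×(-85)
Scale by 123/1 = 123: (p₀, q₀) = (103074, -10455).
General solution: p = 103074 + 1745t, q = -10455 - 177t for integer t.
p ≥ 0: smallest is 103074 mod 1745 = 119 (at t = -59), with q = -12.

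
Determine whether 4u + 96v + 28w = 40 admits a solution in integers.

gcd(96, 4) = 4  (96 = 24×4).
gcd(4, 28) = 4.
4 divides 40, so integer solutions exist.

yes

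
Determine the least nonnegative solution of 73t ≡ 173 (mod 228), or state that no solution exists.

gcd(228, 73) = 1.
1 divides 173, so solutions exist.
By Bézout, 73·(25) + 228·(-8) = 1.
So 73·(25) ≡ 1 (mod 228); multiply by 173: t ≡ 4325 (mod 228).
Smallest nonnegative: t = 4325 mod 228 = 221.

221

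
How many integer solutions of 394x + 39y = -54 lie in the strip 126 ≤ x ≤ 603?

gcd(394, 39) = 1.
By Bézout, 394·(10) + 39·(-101) = 1.
Particular solution: (6, -62).
General solution: x = 6 + 39t, y = -62 - 394t for integer t.
126 ≤ 6 + 39t ≤ 603 gives t ∈ [4, 15], which is 12 values.

12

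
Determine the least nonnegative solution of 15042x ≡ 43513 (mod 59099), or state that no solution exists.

22166

gcd(59099, 15042) = 1  (59099 = 3*15042 + 13973, 15042 = 1*13973 + 1069, 13973 = 13*1069 + 76, 1069 = 14*76 + 5, 76 = 15*5 + 1, 5 = 5*1).
1 divides 43513, so solutions exist.
Back-substituting, 15042*(-11665) + 59099*(2969) = 1.
So 15042*(-11665) ≡ 1 (mod 59099); multiply by 43513: x ≡ -507579145 (mod 59099).
Smallest nonnegative: x = -507579145 mod 59099 = 22166.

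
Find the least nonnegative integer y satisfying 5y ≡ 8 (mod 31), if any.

14

gcd(31, 5):
  31 = 6*5 + 1
  5 = 5*1
so gcd(31, 5) = 1.
1 divides 8, so solutions exist.
Back-substitute for Bézout coefficients:
  1 = 31 - 6*5
  ... = 5*(-6) + 31*(1)
So 5*(-6) ≡ 1 (mod 31); multiply by 8: y ≡ -48 (mod 31).
Smallest nonnegative: y = -48 mod 31 = 14.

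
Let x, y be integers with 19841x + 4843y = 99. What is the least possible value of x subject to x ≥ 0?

gcd(19841, 4843):
  19841 = 4*4843 + 469
  4843 = 10*469 + 153
  469 = 3*153 + 10
  153 = 15*10 + 3
  10 = 3*3 + 1
  3 = 3*1
so gcd(19841, 4843) = 1.
1 divides 99, so solutions exist.
Back-substitute for Bézout coefficients:
  1 = 10 - 3*3
  ... = 19841*(1456) + 4843*(-5965)
Scale by 99/1 = 99: (x₀, y₀) = (144144, -590535).
General solution: x = 144144 + 4843t, y = -590535 - 19841t for integer t.
x ≥ 0: smallest is 144144 mod 4843 = 3697 (at t = -29), with y = -15146.

3697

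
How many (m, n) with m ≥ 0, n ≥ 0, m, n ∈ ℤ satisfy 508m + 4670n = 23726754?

gcd(4670, 508):
  4670 = 9*508 + 98
  508 = 5*98 + 18
  98 = 5*18 + 8
  18 = 2*8 + 2
  8 = 4*2
so gcd(4670, 508) = 2.
Back-substitute for Bézout coefficients:
  2 = 18 - 2*8
  ... = 508*(524) + 4670*(-57)
Scale by 11863377: one solution is (6216409548, -676212489). Reduce m mod 2335: (2093, 4853).
General: m = 2093 + 2335t, n = 4853 - 254t.
m ≥ 0 ⇒ t ≥ 0; n ≥ 0 ⇒ t ≤ 19. So t ∈ [0, 19]: 20 solutions.

20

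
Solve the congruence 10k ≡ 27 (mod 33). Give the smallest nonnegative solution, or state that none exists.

6

gcd(33, 10) = 1  (33 = 3*10 + 3, 10 = 3*3 + 1, 3 = 3*1).
1 divides 27, so solutions exist.
Back-substituting, 10*(10) + 33*(-3) = 1.
So 10*(10) ≡ 1 (mod 33); multiply by 27: k ≡ 270 (mod 33).
Smallest nonnegative: k = 270 mod 33 = 6.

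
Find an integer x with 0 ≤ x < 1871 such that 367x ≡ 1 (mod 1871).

gcd(1871, 367) = 1.
By Bézout, 367*(-260) + 1871*(51) = 1.
So 367*-260 ≡ 1 (mod 1871), and -260 mod 1871 = 1611.

1611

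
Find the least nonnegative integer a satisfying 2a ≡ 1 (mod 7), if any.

gcd(7, 2) = 1.
1 divides 1, so solutions exist.
By Bézout, 2*(-3) + 7*(1) = 1.
So 2*(-3) ≡ 1 (mod 7); multiply by 1: a ≡ -3 (mod 7).
Smallest nonnegative: a = -3 mod 7 = 4.

4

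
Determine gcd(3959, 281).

gcd(3959, 281) = 1  (3959 = 14×281 + 25, 281 = 11×25 + 6, 25 = 4×6 + 1, 6 = 6×1).

1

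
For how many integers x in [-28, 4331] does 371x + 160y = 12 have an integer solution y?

gcd(371, 160) = 1  (371 = 2·160 + 51, 160 = 3·51 + 7, 51 = 7·7 + 2, 7 = 3·2 + 1, 2 = 2·1).
Back-substituting, 371·(-69) + 160·(160) = 1.
Scale by 12: particular solution (-828, 1920); reduce x mod 160: (132, -306).
General solution: x = 132 + 160t, y = -306 - 371t for integer t.
-28 ≤ 132 + 160t ≤ 4331 gives t ∈ [-1, 26], which is 28 values.

28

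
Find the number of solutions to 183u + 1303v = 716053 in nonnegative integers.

gcd(1303, 183):
  1303 = 7·183 + 22
  183 = 8·22 + 7
  22 = 3·7 + 1
  7 = 7·1
so gcd(1303, 183) = 1.
Back-substitute for Bézout coefficients:
  1 = 22 - 3·7
  ... = 183·(-178) + 1303·(25)
Scale by 716053: one solution is (-127457434, 17901325). Reduce u mod 1303: (723, 448).
General: u = 723 + 1303t, v = 448 - 183t.
u ≥ 0 ⇒ t ≥ 0; v ≥ 0 ⇒ t ≤ 2. So t ∈ [0, 2]: 3 solutions.

3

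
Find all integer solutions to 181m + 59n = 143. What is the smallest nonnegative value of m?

gcd(181, 59):
  181 = 3·59 + 4
  59 = 14·4 + 3
  4 = 1·3 + 1
  3 = 3·1
so gcd(181, 59) = 1.
1 divides 143, so solutions exist.
Back-substitute for Bézout coefficients:
  1 = 4 - 1·3
  ... = 181·(15) + 59·(-46)
Scale by 143/1 = 143: (m₀, n₀) = (2145, -6578).
General solution: m = 2145 + 59t, n = -6578 - 181t for integer t.
m ≥ 0: smallest is 2145 mod 59 = 21 (at t = -36), with n = -62.

21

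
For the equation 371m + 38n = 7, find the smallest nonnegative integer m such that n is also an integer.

33

gcd(371, 38) = 1.
1 divides 7, so solutions exist.
By Bézout, 371*(-17) + 38*(166) = 1.
Scale by 7/1 = 7: (m₀, n₀) = (-119, 1162).
General solution: m = -119 + 38t, n = 1162 - 371t for integer t.
m ≥ 0: smallest is -119 mod 38 = 33 (at t = 4), with n = -322.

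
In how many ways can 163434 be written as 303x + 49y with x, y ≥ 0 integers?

11

gcd(303, 49) = 1.
By Bézout, 303·(11) + 49·(-68) = 1.
One solution: (13, 3255).
General: x = 13 + 49t, y = 3255 - 303t.
x ≥ 0 ⇒ t ≥ 0; y ≥ 0 ⇒ t ≤ 10. So t ∈ [0, 10]: 11 solutions.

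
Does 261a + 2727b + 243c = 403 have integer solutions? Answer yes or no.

gcd(2727, 261):
  2727 = 10·261 + 117
  261 = 2·117 + 27
  117 = 4·27 + 9
  27 = 3·9
so gcd(2727, 261) = 9.
gcd(9, 243) = 9.
9 does not divide 403 (remainder 7), so no integer solutions.

no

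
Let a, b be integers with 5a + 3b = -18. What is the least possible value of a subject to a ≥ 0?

gcd(5, 3) = 1  (5 = 1·3 + 2, 3 = 1·2 + 1, 2 = 2·1).
1 divides -18, so solutions exist.
Back-substituting, 5·(-1) + 3·(2) = 1.
Scale by -18/1 = -18: (a₀, b₀) = (18, -36).
General solution: a = 18 + 3t, b = -36 - 5t for integer t.
a ≥ 0: smallest is 18 mod 3 = 0 (at t = -6), with b = -6.

0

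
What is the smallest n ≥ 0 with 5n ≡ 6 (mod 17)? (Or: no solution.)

gcd(17, 5) = 1  (17 = 3×5 + 2, 5 = 2×2 + 1, 2 = 2×1).
1 divides 6, so solutions exist.
Back-substituting, 5×(7) + 17×(-2) = 1.
So 5×(7) ≡ 1 (mod 17); multiply by 6: n ≡ 42 (mod 17).
Smallest nonnegative: n = 42 mod 17 = 8.

8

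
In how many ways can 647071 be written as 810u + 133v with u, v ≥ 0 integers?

gcd(810, 133) = 1.
By Bézout, 810·(-11) + 133·(67) = 1.
One solution: (113, 4177).
General: u = 113 + 133t, v = 4177 - 810t.
u ≥ 0 ⇒ t ≥ 0; v ≥ 0 ⇒ t ≤ 5. So t ∈ [0, 5]: 6 solutions.

6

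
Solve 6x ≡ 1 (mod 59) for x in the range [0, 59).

10

gcd(59, 6) = 1.
By Bézout, 6*(10) + 59*(-1) = 1.
So 6*10 ≡ 1 (mod 59), and 10 mod 59 = 10.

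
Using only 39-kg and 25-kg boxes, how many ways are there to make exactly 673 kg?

1

Need nonnegative integers with 39j + 25k = 673.
gcd(39, 25) = 1, and 39·(9) + 25·(-14) = 1.
So (j₀, k₀) = (6057, -9422); general j = 6057 + 25t, k = -9422 - 39t.
j ≥ 0 ⇒ t ≥ -242; k ≥ 0 ⇒ t ≤ -242. That's 1 value of t.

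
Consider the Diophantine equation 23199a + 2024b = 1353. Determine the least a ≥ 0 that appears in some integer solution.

127

gcd(23199, 2024) = 11  (23199 = 11×2024 + 935, 2024 = 2×935 + 154, 935 = 6×154 + 11, 154 = 14×11).
11 divides 1353, so solutions exist.
Back-substituting, 23199×(13) + 2024×(-149) = 11.
Scale by 1353/11 = 123: (a₀, b₀) = (1599, -18327).
General solution: a = 1599 + 184t, b = -18327 - 2109t for integer t.
a ≥ 0: smallest is 1599 mod 184 = 127 (at t = -8), with b = -1455.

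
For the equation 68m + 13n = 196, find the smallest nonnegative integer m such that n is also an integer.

gcd(68, 13):
  68 = 5·13 + 3
  13 = 4·3 + 1
  3 = 3·1
so gcd(68, 13) = 1.
1 divides 196, so solutions exist.
Back-substitute for Bézout coefficients:
  1 = 13 - 4·3
  ... = 68·(-4) + 13·(21)
Scale by 196/1 = 196: (m₀, n₀) = (-784, 4116).
General solution: m = -784 + 13t, n = 4116 - 68t for integer t.
m ≥ 0: smallest is -784 mod 13 = 9 (at t = 61), with n = -32.

9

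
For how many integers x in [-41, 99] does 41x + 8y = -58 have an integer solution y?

17

gcd(41, 8) = 1.
By Bézout, 41·(1) + 8·(-5) = 1.
Particular solution: (6, -38).
General solution: x = 6 + 8t, y = -38 - 41t for integer t.
-41 ≤ 6 + 8t ≤ 99 gives t ∈ [-5, 11], which is 17 values.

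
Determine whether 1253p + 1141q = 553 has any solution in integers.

yes

gcd(1253, 1141):
  1253 = 1*1141 + 112
  1141 = 10*112 + 21
  112 = 5*21 + 7
  21 = 3*7
so gcd(1253, 1141) = 7.
7 divides 553, so integer solutions exist.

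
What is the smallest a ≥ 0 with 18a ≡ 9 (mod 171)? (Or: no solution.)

10

gcd(171, 18) = 9.
9 divides 9, so solutions exist.
By Bézout, 18·(-9) + 171·(1) = 9.
So 18·(-9) ≡ 9 (mod 171); multiply by 1: a ≡ -9 (mod 19).
Smallest nonnegative: a = -9 mod 19 = 10.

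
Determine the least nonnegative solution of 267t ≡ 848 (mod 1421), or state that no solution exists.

gcd(1421, 267) = 1  (1421 = 5·267 + 86, 267 = 3·86 + 9, 86 = 9·9 + 5, 9 = 1·5 + 4, 5 = 1·4 + 1, 4 = 4·1).
1 divides 848, so solutions exist.
Back-substituting, 267·(-314) + 1421·(59) = 1.
So 267·(-314) ≡ 1 (mod 1421); multiply by 848: t ≡ -266272 (mod 1421).
Smallest nonnegative: t = -266272 mod 1421 = 876.

876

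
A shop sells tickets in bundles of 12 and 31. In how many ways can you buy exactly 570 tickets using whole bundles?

2

Need nonnegative integers with 12j + 31k = 570.
gcd(12, 31) = 1, and 12·(13) + 31·(-5) = 1.
So (j₀, k₀) = (7410, -2850); general j = 7410 + 31t, k = -2850 - 12t.
j ≥ 0 ⇒ t ≥ -239; k ≥ 0 ⇒ t ≤ -238. That's 2 values of t.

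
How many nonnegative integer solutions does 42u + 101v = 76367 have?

18

gcd(101, 42) = 1  (101 = 2·42 + 17, 42 = 2·17 + 8, 17 = 2·8 + 1, 8 = 8·1).
Back-substituting, 42·(-12) + 101·(5) = 1.
Scale by 76367: one solution is (-916404, 381835). Reduce u mod 101: (70, 727).
General: u = 70 + 101t, v = 727 - 42t.
u ≥ 0 ⇒ t ≥ 0; v ≥ 0 ⇒ t ≤ 17. So t ∈ [0, 17]: 18 solutions.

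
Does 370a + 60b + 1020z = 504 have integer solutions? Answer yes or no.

no

gcd(370, 60) = 10  (370 = 6×60 + 10, 60 = 6×10).
gcd(10, 1020) = 10.
10 does not divide 504 (remainder 4), so no integer solutions.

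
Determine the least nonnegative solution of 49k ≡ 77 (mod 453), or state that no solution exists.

131

gcd(453, 49) = 1  (453 = 9*49 + 12, 49 = 4*12 + 1, 12 = 12*1).
1 divides 77, so solutions exist.
Back-substituting, 49*(37) + 453*(-4) = 1.
So 49*(37) ≡ 1 (mod 453); multiply by 77: k ≡ 2849 (mod 453).
Smallest nonnegative: k = 2849 mod 453 = 131.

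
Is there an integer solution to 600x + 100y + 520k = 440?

yes

gcd(600, 100) = 100  (600 = 6·100).
gcd(100, 520) = 20.
20 divides 440, so integer solutions exist.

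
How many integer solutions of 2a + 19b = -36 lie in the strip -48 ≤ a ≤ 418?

24

gcd(19, 2) = 1.
By Bézout, 2·(-9) + 19·(1) = 1.
Particular solution: (1, -2).
General solution: a = 1 + 19t, b = -2 - 2t for integer t.
-48 ≤ 1 + 19t ≤ 418 gives t ∈ [-2, 21], which is 24 values.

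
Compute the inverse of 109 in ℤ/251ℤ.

gcd(251, 109) = 1  (251 = 2×109 + 33, 109 = 3×33 + 10, 33 = 3×10 + 3, 10 = 3×3 + 1, 3 = 3×1).
Back-substituting, 109×(76) + 251×(-33) = 1.
So 109×76 ≡ 1 (mod 251), and 76 mod 251 = 76.

76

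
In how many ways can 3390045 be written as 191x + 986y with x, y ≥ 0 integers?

gcd(986, 191):
  986 = 5·191 + 31
  191 = 6·31 + 5
  31 = 6·5 + 1
  5 = 5·1
so gcd(986, 191) = 1.
Back-substitute for Bézout coefficients:
  1 = 31 - 6·5
  ... = 191·(-191) + 986·(37)
Scale by 3390045: one solution is (-647498595, 125431665). Reduce x mod 986: (703, 3302).
General: x = 703 + 986t, y = 3302 - 191t.
x ≥ 0 ⇒ t ≥ 0; y ≥ 0 ⇒ t ≤ 17. So t ∈ [0, 17]: 18 solutions.

18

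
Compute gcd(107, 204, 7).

1

gcd(204, 107) = 1.
gcd(1, 7) = 1.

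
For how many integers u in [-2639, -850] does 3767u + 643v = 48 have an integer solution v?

3

gcd(3767, 643) = 1  (3767 = 5·643 + 552, 643 = 1·552 + 91, 552 = 6·91 + 6, 91 = 15·6 + 1, 6 = 6·1).
Back-substituting, 3767·(-106) + 643·(621) = 1.
Scale by 48: particular solution (-5088, 29808); reduce u mod 643: (56, -328).
General solution: u = 56 + 643t, v = -328 - 3767t for integer t.
-2639 ≤ 56 + 643t ≤ -850 gives t ∈ [-4, -2], which is 3 values.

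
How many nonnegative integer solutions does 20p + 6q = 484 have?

8

gcd(20, 6) = 2.
By Bézout, 20×(1) + 6×(-3) = 2.
One solution: (2, 74).
General: p = 2 + 3t, q = 74 - 10t.
p ≥ 0 ⇒ t ≥ 0; q ≥ 0 ⇒ t ≤ 7. So t ∈ [0, 7]: 8 solutions.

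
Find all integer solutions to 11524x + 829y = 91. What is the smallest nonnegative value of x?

9

gcd(11524, 829):
  11524 = 13*829 + 747
  829 = 1*747 + 82
  747 = 9*82 + 9
  82 = 9*9 + 1
  9 = 9*1
so gcd(11524, 829) = 1.
1 divides 91, so solutions exist.
Back-substitute for Bézout coefficients:
  1 = 82 - 9*9
  ... = 11524*(-91) + 829*(1265)
Scale by 91/1 = 91: (x₀, y₀) = (-8281, 115115).
General solution: x = -8281 + 829t, y = 115115 - 11524t for integer t.
x ≥ 0: smallest is -8281 mod 829 = 9 (at t = 10), with y = -125.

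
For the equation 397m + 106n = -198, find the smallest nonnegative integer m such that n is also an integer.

78

gcd(397, 106):
  397 = 3·106 + 79
  106 = 1·79 + 27
  79 = 2·27 + 25
  27 = 1·25 + 2
  25 = 12·2 + 1
  2 = 2·1
so gcd(397, 106) = 1.
1 divides -198, so solutions exist.
Back-substitute for Bézout coefficients:
  1 = 25 - 12·2
  ... = 397·(51) + 106·(-191)
Scale by -198/1 = -198: (m₀, n₀) = (-10098, 37818).
General solution: m = -10098 + 106t, n = 37818 - 397t for integer t.
m ≥ 0: smallest is -10098 mod 106 = 78 (at t = 96), with n = -294.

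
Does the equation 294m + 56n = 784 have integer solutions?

gcd(294, 56):
  294 = 5*56 + 14
  56 = 4*14
so gcd(294, 56) = 14.
14 divides 784, so integer solutions exist.

yes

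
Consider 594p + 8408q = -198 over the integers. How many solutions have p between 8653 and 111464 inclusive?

gcd(8408, 594) = 2.
By Bézout, 594·(1005) + 8408·(-71) = 2.
Particular solution: (1401, -99).
General solution: p = 1401 + 4204t, q = -99 - 297t for integer t.
8653 ≤ 1401 + 4204t ≤ 111464 gives t ∈ [2, 26], which is 25 values.

25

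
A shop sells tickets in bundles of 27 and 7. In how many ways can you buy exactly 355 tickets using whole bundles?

Need nonnegative integers with 27j + 7k = 355.
gcd(27, 7) = 1, and 27·(-1) + 7·(4) = 1.
So (j₀, k₀) = (-355, 1420); general j = -355 + 7t, k = 1420 - 27t.
j ≥ 0 ⇒ t ≥ 51; k ≥ 0 ⇒ t ≤ 52. That's 2 values of t.

2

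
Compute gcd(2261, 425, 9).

gcd(2261, 425):
  2261 = 5*425 + 136
  425 = 3*136 + 17
  136 = 8*17
so gcd(2261, 425) = 17.
gcd(17, 9) = 1.

1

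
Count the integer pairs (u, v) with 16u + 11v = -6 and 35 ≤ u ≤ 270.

21

gcd(16, 11):
  16 = 1×11 + 5
  11 = 2×5 + 1
  5 = 5×1
so gcd(16, 11) = 1.
Back-substitute for Bézout coefficients:
  1 = 11 - 2×5
  ... = 16×(-2) + 11×(3)
Scale by -6: particular solution (12, -18); reduce u mod 11: (1, -2).
General solution: u = 1 + 11t, v = -2 - 16t for integer t.
35 ≤ 1 + 11t ≤ 270 gives t ∈ [4, 24], which is 21 values.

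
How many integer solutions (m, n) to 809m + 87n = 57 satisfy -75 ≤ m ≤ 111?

2

gcd(809, 87):
  809 = 9*87 + 26
  87 = 3*26 + 9
  26 = 2*9 + 8
  9 = 1*8 + 1
  8 = 8*1
so gcd(809, 87) = 1.
Back-substitute for Bézout coefficients:
  1 = 9 - 1*8
  ... = 809*(-10) + 87*(93)
Scale by 57: particular solution (-570, 5301); reduce m mod 87: (39, -362).
General solution: m = 39 + 87t, n = -362 - 809t for integer t.
-75 ≤ 39 + 87t ≤ 111 gives t ∈ [-1, 0], which is 2 values.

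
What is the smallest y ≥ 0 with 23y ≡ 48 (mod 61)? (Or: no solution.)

gcd(61, 23) = 1.
1 divides 48, so solutions exist.
By Bézout, 23*(8) + 61*(-3) = 1.
So 23*(8) ≡ 1 (mod 61); multiply by 48: y ≡ 384 (mod 61).
Smallest nonnegative: y = 384 mod 61 = 18.

18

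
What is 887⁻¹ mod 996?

731

gcd(996, 887) = 1.
By Bézout, 887·(-265) + 996·(236) = 1.
So 887·-265 ≡ 1 (mod 996), and -265 mod 996 = 731.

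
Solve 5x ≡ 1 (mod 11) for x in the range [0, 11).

gcd(11, 5) = 1.
By Bézout, 5·(-2) + 11·(1) = 1.
So 5·-2 ≡ 1 (mod 11), and -2 mod 11 = 9.

9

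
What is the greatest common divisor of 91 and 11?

gcd(91, 11):
  91 = 8*11 + 3
  11 = 3*3 + 2
  3 = 1*2 + 1
  2 = 2*1
so gcd(91, 11) = 1.

1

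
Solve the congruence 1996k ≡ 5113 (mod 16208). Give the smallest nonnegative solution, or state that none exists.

gcd(16208, 1996) = 4  (16208 = 8·1996 + 240, 1996 = 8·240 + 76, 240 = 3·76 + 12, 76 = 6·12 + 4, 12 = 3·4).
4 does not divide 5113, so the congruence has no solution.

no solution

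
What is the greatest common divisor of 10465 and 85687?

gcd(85687, 10465):
  85687 = 8×10465 + 1967
  10465 = 5×1967 + 630
  1967 = 3×630 + 77
  630 = 8×77 + 14
  77 = 5×14 + 7
  14 = 2×7
so gcd(85687, 10465) = 7.

7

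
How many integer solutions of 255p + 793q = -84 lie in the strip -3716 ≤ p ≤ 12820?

gcd(793, 255):
  793 = 3×255 + 28
  255 = 9×28 + 3
  28 = 9×3 + 1
  3 = 3×1
so gcd(793, 255) = 1.
Back-substitute for Bézout coefficients:
  1 = 28 - 9×3
  ... = 255×(-255) + 793×(82)
Scale by -84: particular solution (21420, -6888); reduce p mod 793: (9, -3).
General solution: p = 9 + 793t, q = -3 - 255t for integer t.
-3716 ≤ 9 + 793t ≤ 12820 gives t ∈ [-4, 16], which is 21 values.

21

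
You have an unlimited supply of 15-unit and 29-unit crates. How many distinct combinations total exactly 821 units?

2

Need nonnegative integers with 15j + 29k = 821.
gcd(15, 29) = 1, and 15·(2) + 29·(-1) = 1.
So (j₀, k₀) = (1642, -821); general j = 1642 + 29t, k = -821 - 15t.
j ≥ 0 ⇒ t ≥ -56; k ≥ 0 ⇒ t ≤ -55. That's 2 values of t.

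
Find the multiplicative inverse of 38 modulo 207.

158

gcd(207, 38) = 1.
By Bézout, 38·(-49) + 207·(9) = 1.
So 38·-49 ≡ 1 (mod 207), and -49 mod 207 = 158.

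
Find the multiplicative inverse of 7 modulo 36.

gcd(36, 7) = 1  (36 = 5·7 + 1, 7 = 7·1).
Back-substituting, 7·(-5) + 36·(1) = 1.
So 7·-5 ≡ 1 (mod 36), and -5 mod 36 = 31.

31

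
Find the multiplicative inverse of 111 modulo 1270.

gcd(1270, 111):
  1270 = 11*111 + 49
  111 = 2*49 + 13
  49 = 3*13 + 10
  13 = 1*10 + 3
  10 = 3*3 + 1
  3 = 3*1
so gcd(1270, 111) = 1.
Back-substitute for Bézout coefficients:
  1 = 10 - 3*3
  ... = 111*(-389) + 1270*(34)
So 111*-389 ≡ 1 (mod 1270), and -389 mod 1270 = 881.

881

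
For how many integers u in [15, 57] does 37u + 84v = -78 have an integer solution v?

0

gcd(84, 37) = 1.
By Bézout, 37·(25) + 84·(-11) = 1.
Particular solution: (66, -30).
General solution: u = 66 + 84t, v = -30 - 37t for integer t.
15 ≤ 66 + 84t ≤ 57 gives t ∈ [0, -1], which is 0 values.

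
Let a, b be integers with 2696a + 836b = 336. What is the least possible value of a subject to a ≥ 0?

gcd(2696, 836):
  2696 = 3×836 + 188
  836 = 4×188 + 84
  188 = 2×84 + 20
  84 = 4×20 + 4
  20 = 5×4
so gcd(2696, 836) = 4.
4 divides 336, so solutions exist.
Back-substitute for Bézout coefficients:
  4 = 84 - 4×20
  ... = 2696×(-40) + 836×(129)
Scale by 336/4 = 84: (a₀, b₀) = (-3360, 10836).
General solution: a = -3360 + 209t, b = 10836 - 674t for integer t.
a ≥ 0: smallest is -3360 mod 209 = 193 (at t = 17), with b = -622.

193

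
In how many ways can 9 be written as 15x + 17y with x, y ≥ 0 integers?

0

gcd(17, 15) = 1  (17 = 1×15 + 2, 15 = 7×2 + 1, 2 = 2×1).
Back-substituting, 15×(8) + 17×(-7) = 1.
Scale by 9: one solution is (72, -63). Reduce x mod 17: (4, -3).
General: x = 4 + 17t, y = -3 - 15t.
x ≥ 0 ⇒ t ≥ 0; y ≥ 0 ⇒ t ≤ -1. So t ∈ [0, -1]: 0 solutions.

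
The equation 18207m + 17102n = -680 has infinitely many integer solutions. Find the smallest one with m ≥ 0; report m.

928

gcd(18207, 17102):
  18207 = 1×17102 + 1105
  17102 = 15×1105 + 527
  1105 = 2×527 + 51
  527 = 10×51 + 17
  51 = 3×17
so gcd(18207, 17102) = 17.
17 divides -680, so solutions exist.
Back-substitute for Bézout coefficients:
  17 = 527 - 10×51
  ... = 18207×(-325) + 17102×(346)
Scale by -680/17 = -40: (m₀, n₀) = (13000, -13840).
General solution: m = 13000 + 1006t, n = -13840 - 1071t for integer t.
m ≥ 0: smallest is 13000 mod 1006 = 928 (at t = -12), with n = -988.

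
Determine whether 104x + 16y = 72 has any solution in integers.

gcd(104, 16):
  104 = 6·16 + 8
  16 = 2·8
so gcd(104, 16) = 8.
8 divides 72, so integer solutions exist.

yes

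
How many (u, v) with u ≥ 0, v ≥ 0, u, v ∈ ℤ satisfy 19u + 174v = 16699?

5

gcd(174, 19) = 1  (174 = 9*19 + 3, 19 = 6*3 + 1, 3 = 3*1).
Back-substituting, 19*(55) + 174*(-6) = 1.
Scale by 16699: one solution is (918445, -100194). Reduce u mod 174: (73, 88).
General: u = 73 + 174t, v = 88 - 19t.
u ≥ 0 ⇒ t ≥ 0; v ≥ 0 ⇒ t ≤ 4. So t ∈ [0, 4]: 5 solutions.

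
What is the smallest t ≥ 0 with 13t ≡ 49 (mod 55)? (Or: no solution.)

8

gcd(55, 13):
  55 = 4·13 + 3
  13 = 4·3 + 1
  3 = 3·1
so gcd(55, 13) = 1.
1 divides 49, so solutions exist.
Back-substitute for Bézout coefficients:
  1 = 13 - 4·3
  ... = 13·(17) + 55·(-4)
So 13·(17) ≡ 1 (mod 55); multiply by 49: t ≡ 833 (mod 55).
Smallest nonnegative: t = 833 mod 55 = 8.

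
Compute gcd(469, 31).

gcd(469, 31):
  469 = 15·31 + 4
  31 = 7·4 + 3
  4 = 1·3 + 1
  3 = 3·1
so gcd(469, 31) = 1.

1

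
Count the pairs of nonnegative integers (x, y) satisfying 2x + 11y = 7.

0

gcd(11, 2) = 1.
By Bézout, 2×(-5) + 11×(1) = 1.
One solution: (9, -1).
General: x = 9 + 11t, y = -1 - 2t.
x ≥ 0 ⇒ t ≥ 0; y ≥ 0 ⇒ t ≤ -1. So t ∈ [0, -1]: 0 solutions.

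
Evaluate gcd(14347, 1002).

gcd(14347, 1002):
  14347 = 14×1002 + 319
  1002 = 3×319 + 45
  319 = 7×45 + 4
  45 = 11×4 + 1
  4 = 4×1
so gcd(14347, 1002) = 1.

1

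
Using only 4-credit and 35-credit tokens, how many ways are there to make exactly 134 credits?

1

Need nonnegative integers with 4j + 35k = 134.
gcd(4, 35) = 1, and 4·(9) + 35·(-1) = 1.
So (j₀, k₀) = (1206, -134); general j = 1206 + 35t, k = -134 - 4t.
j ≥ 0 ⇒ t ≥ -34; k ≥ 0 ⇒ t ≤ -34. That's 1 value of t.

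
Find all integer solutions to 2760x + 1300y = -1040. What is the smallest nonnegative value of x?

26

gcd(2760, 1300):
  2760 = 2·1300 + 160
  1300 = 8·160 + 20
  160 = 8·20
so gcd(2760, 1300) = 20.
20 divides -1040, so solutions exist.
Back-substitute for Bézout coefficients:
  20 = 1300 - 8·160
  ... = 2760·(-8) + 1300·(17)
Scale by -1040/20 = -52: (x₀, y₀) = (416, -884).
General solution: x = 416 + 65t, y = -884 - 138t for integer t.
x ≥ 0: smallest is 416 mod 65 = 26 (at t = -6), with y = -56.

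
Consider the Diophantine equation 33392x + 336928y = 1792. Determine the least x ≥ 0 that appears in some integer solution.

20604

gcd(336928, 33392) = 16  (336928 = 10·33392 + 3008, 33392 = 11·3008 + 304, 3008 = 9·304 + 272, 304 = 1·272 + 32, 272 = 8·32 + 16, 32 = 2·16).
16 divides 1792, so solutions exist.
Back-substituting, 33392·(-9969) + 336928·(988) = 16.
Scale by 1792/16 = 112: (x₀, y₀) = (-1116528, 110656).
General solution: x = -1116528 + 21058t, y = 110656 - 2087t for integer t.
x ≥ 0: smallest is -1116528 mod 21058 = 20604 (at t = 54), with y = -2042.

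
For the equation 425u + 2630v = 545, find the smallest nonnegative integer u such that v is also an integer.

255

gcd(2630, 425):
  2630 = 6·425 + 80
  425 = 5·80 + 25
  80 = 3·25 + 5
  25 = 5·5
so gcd(2630, 425) = 5.
5 divides 545, so solutions exist.
Back-substitute for Bézout coefficients:
  5 = 80 - 3·25
  ... = 425·(-99) + 2630·(16)
Scale by 545/5 = 109: (u₀, v₀) = (-10791, 1744).
General solution: u = -10791 + 526t, v = 1744 - 85t for integer t.
u ≥ 0: smallest is -10791 mod 526 = 255 (at t = 21), with v = -41.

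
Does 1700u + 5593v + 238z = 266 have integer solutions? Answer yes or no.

no

gcd(5593, 1700):
  5593 = 3×1700 + 493
  1700 = 3×493 + 221
  493 = 2×221 + 51
  221 = 4×51 + 17
  51 = 3×17
so gcd(5593, 1700) = 17.
gcd(17, 238) = 17.
17 does not divide 266 (remainder 11), so no integer solutions.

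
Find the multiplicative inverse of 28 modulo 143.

gcd(143, 28):
  143 = 5*28 + 3
  28 = 9*3 + 1
  3 = 3*1
so gcd(143, 28) = 1.
Back-substitute for Bézout coefficients:
  1 = 28 - 9*3
  ... = 28*(46) + 143*(-9)
So 28*46 ≡ 1 (mod 143), and 46 mod 143 = 46.

46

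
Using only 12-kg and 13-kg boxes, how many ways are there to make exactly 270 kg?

2

Need nonnegative integers with 12j + 13k = 270.
gcd(12, 13) = 1, and 12·(-1) + 13·(1) = 1.
So (j₀, k₀) = (-270, 270); general j = -270 + 13t, k = 270 - 12t.
j ≥ 0 ⇒ t ≥ 21; k ≥ 0 ⇒ t ≤ 22. That's 2 values of t.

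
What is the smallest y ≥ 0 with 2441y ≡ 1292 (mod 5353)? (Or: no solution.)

2904

gcd(5353, 2441):
  5353 = 2·2441 + 471
  2441 = 5·471 + 86
  471 = 5·86 + 41
  86 = 2·41 + 4
  41 = 10·4 + 1
  4 = 4·1
so gcd(5353, 2441) = 1.
1 divides 1292, so solutions exist.
Back-substitute for Bézout coefficients:
  1 = 41 - 10·4
  ... = 2441·(-1307) + 5353·(596)
So 2441·(-1307) ≡ 1 (mod 5353); multiply by 1292: y ≡ -1688644 (mod 5353).
Smallest nonnegative: y = -1688644 mod 5353 = 2904.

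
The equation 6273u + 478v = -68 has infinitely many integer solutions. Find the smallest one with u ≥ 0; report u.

gcd(6273, 478):
  6273 = 13×478 + 59
  478 = 8×59 + 6
  59 = 9×6 + 5
  6 = 1×5 + 1
  5 = 5×1
so gcd(6273, 478) = 1.
1 divides -68, so solutions exist.
Back-substitute for Bézout coefficients:
  1 = 6 - 1×5
  ... = 6273×(-81) + 478×(1063)
Scale by -68/1 = -68: (u₀, v₀) = (5508, -72284).
General solution: u = 5508 + 478t, v = -72284 - 6273t for integer t.
u ≥ 0: smallest is 5508 mod 478 = 250 (at t = -11), with v = -3281.

250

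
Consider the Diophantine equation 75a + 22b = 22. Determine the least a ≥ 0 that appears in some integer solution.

0

gcd(75, 22) = 1.
1 divides 22, so solutions exist.
By Bézout, 75*(5) + 22*(-17) = 1.
Scale by 22/1 = 22: (a₀, b₀) = (110, -374).
General solution: a = 110 + 22t, b = -374 - 75t for integer t.
a ≥ 0: smallest is 110 mod 22 = 0 (at t = -5), with b = 1.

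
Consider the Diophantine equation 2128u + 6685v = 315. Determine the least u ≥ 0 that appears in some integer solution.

gcd(6685, 2128):
  6685 = 3×2128 + 301
  2128 = 7×301 + 21
  301 = 14×21 + 7
  21 = 3×7
so gcd(6685, 2128) = 7.
7 divides 315, so solutions exist.
Back-substitute for Bézout coefficients:
  7 = 301 - 14×21
  ... = 2128×(-311) + 6685×(99)
Scale by 315/7 = 45: (u₀, v₀) = (-13995, 4455).
General solution: u = -13995 + 955t, v = 4455 - 304t for integer t.
u ≥ 0: smallest is -13995 mod 955 = 330 (at t = 15), with v = -105.

330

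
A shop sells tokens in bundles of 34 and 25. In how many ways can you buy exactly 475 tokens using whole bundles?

1

Need nonnegative integers with 34j + 25k = 475.
gcd(34, 25) = 1, and 34·(-11) + 25·(15) = 1.
So (j₀, k₀) = (-5225, 7125); general j = -5225 + 25t, k = 7125 - 34t.
j ≥ 0 ⇒ t ≥ 209; k ≥ 0 ⇒ t ≤ 209. That's 1 value of t.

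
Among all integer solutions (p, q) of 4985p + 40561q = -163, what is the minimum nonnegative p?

gcd(40561, 4985) = 1.
1 divides -163, so solutions exist.
By Bézout, 4985·(-19536) + 40561·(2401) = 1.
Scale by -163/1 = -163: (p₀, q₀) = (3184368, -391363).
General solution: p = 3184368 + 40561t, q = -391363 - 4985t for integer t.
p ≥ 0: smallest is 3184368 mod 40561 = 20610 (at t = -78), with q = -2533.

20610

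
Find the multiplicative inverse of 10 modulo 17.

12

gcd(17, 10) = 1.
By Bézout, 10*(-5) + 17*(3) = 1.
So 10*-5 ≡ 1 (mod 17), and -5 mod 17 = 12.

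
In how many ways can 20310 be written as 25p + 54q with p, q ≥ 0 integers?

gcd(54, 25) = 1.
By Bézout, 25×(13) + 54×(-6) = 1.
One solution: (24, 365).
General: p = 24 + 54t, q = 365 - 25t.
p ≥ 0 ⇒ t ≥ 0; q ≥ 0 ⇒ t ≤ 14. So t ∈ [0, 14]: 15 solutions.

15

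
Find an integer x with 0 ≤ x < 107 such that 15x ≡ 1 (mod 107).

50

gcd(107, 15):
  107 = 7×15 + 2
  15 = 7×2 + 1
  2 = 2×1
so gcd(107, 15) = 1.
Back-substitute for Bézout coefficients:
  1 = 15 - 7×2
  ... = 15×(50) + 107×(-7)
So 15×50 ≡ 1 (mod 107), and 50 mod 107 = 50.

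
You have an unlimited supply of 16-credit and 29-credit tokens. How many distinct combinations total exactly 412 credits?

Need nonnegative integers with 16j + 29k = 412.
gcd(16, 29) = 1, and 16·(-9) + 29·(5) = 1.
So (j₀, k₀) = (-3708, 2060); general j = -3708 + 29t, k = 2060 - 16t.
j ≥ 0 ⇒ t ≥ 128; k ≥ 0 ⇒ t ≤ 128. That's 1 value of t.

1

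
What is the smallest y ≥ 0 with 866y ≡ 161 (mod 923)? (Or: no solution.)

gcd(923, 866):
  923 = 1·866 + 57
  866 = 15·57 + 11
  57 = 5·11 + 2
  11 = 5·2 + 1
  2 = 2·1
so gcd(923, 866) = 1.
1 divides 161, so solutions exist.
Back-substitute for Bézout coefficients:
  1 = 11 - 5·2
  ... = 866·(421) + 923·(-395)
So 866·(421) ≡ 1 (mod 923); multiply by 161: y ≡ 67781 (mod 923).
Smallest nonnegative: y = 67781 mod 923 = 402.

402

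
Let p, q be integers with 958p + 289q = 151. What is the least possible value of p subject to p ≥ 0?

62

gcd(958, 289):
  958 = 3×289 + 91
  289 = 3×91 + 16
  91 = 5×16 + 11
  16 = 1×11 + 5
  11 = 2×5 + 1
  5 = 5×1
so gcd(958, 289) = 1.
1 divides 151, so solutions exist.
Back-substitute for Bézout coefficients:
  1 = 11 - 2×5
  ... = 958×(54) + 289×(-179)
Scale by 151/1 = 151: (p₀, q₀) = (8154, -27029).
General solution: p = 8154 + 289t, q = -27029 - 958t for integer t.
p ≥ 0: smallest is 8154 mod 289 = 62 (at t = -28), with q = -205.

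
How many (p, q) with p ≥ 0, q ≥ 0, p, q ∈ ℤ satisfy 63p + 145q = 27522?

gcd(145, 63):
  145 = 2·63 + 19
  63 = 3·19 + 6
  19 = 3·6 + 1
  6 = 6·1
so gcd(145, 63) = 1.
Back-substitute for Bézout coefficients:
  1 = 19 - 3·6
  ... = 63·(-23) + 145·(10)
Scale by 27522: one solution is (-633006, 275220). Reduce p mod 145: (64, 162).
General: p = 64 + 145t, q = 162 - 63t.
p ≥ 0 ⇒ t ≥ 0; q ≥ 0 ⇒ t ≤ 2. So t ∈ [0, 2]: 3 solutions.

3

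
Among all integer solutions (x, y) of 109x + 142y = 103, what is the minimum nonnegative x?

27

gcd(142, 109):
  142 = 1×109 + 33
  109 = 3×33 + 10
  33 = 3×10 + 3
  10 = 3×3 + 1
  3 = 3×1
so gcd(142, 109) = 1.
1 divides 103, so solutions exist.
Back-substitute for Bézout coefficients:
  1 = 10 - 3×3
  ... = 109×(43) + 142×(-33)
Scale by 103/1 = 103: (x₀, y₀) = (4429, -3399).
General solution: x = 4429 + 142t, y = -3399 - 109t for integer t.
x ≥ 0: smallest is 4429 mod 142 = 27 (at t = -31), with y = -20.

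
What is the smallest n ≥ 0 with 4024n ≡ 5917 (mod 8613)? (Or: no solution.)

787

gcd(8613, 4024):
  8613 = 2*4024 + 565
  4024 = 7*565 + 69
  565 = 8*69 + 13
  69 = 5*13 + 4
  13 = 3*4 + 1
  4 = 4*1
so gcd(8613, 4024) = 1.
1 divides 5917, so solutions exist.
Back-substitute for Bézout coefficients:
  1 = 13 - 3*4
  ... = 4024*(-1997) + 8613*(933)
So 4024*(-1997) ≡ 1 (mod 8613); multiply by 5917: n ≡ -11816249 (mod 8613).
Smallest nonnegative: n = -11816249 mod 8613 = 787.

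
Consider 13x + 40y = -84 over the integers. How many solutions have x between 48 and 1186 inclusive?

gcd(40, 13) = 1  (40 = 3*13 + 1, 13 = 13*1).
Back-substituting, 13*(-3) + 40*(1) = 1.
Scale by -84: particular solution (252, -84); reduce x mod 40: (12, -6).
General solution: x = 12 + 40t, y = -6 - 13t for integer t.
48 ≤ 12 + 40t ≤ 1186 gives t ∈ [1, 29], which is 29 values.

29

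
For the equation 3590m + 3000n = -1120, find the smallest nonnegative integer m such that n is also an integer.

232

gcd(3590, 3000) = 10  (3590 = 1*3000 + 590, 3000 = 5*590 + 50, 590 = 11*50 + 40, 50 = 1*40 + 10, 40 = 4*10).
10 divides -1120, so solutions exist.
Back-substituting, 3590*(-61) + 3000*(73) = 10.
Scale by -1120/10 = -112: (m₀, n₀) = (6832, -8176).
General solution: m = 6832 + 300t, n = -8176 - 359t for integer t.
m ≥ 0: smallest is 6832 mod 300 = 232 (at t = -22), with n = -278.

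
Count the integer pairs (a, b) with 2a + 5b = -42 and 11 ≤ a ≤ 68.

11

gcd(5, 2) = 1.
By Bézout, 2·(-2) + 5·(1) = 1.
Particular solution: (4, -10).
General solution: a = 4 + 5t, b = -10 - 2t for integer t.
11 ≤ 4 + 5t ≤ 68 gives t ∈ [2, 12], which is 11 values.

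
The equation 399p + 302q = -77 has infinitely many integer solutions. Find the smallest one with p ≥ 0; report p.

21

gcd(399, 302):
  399 = 1×302 + 97
  302 = 3×97 + 11
  97 = 8×11 + 9
  11 = 1×9 + 2
  9 = 4×2 + 1
  2 = 2×1
so gcd(399, 302) = 1.
1 divides -77, so solutions exist.
Back-substitute for Bézout coefficients:
  1 = 9 - 4×2
  ... = 399×(137) + 302×(-181)
Scale by -77/1 = -77: (p₀, q₀) = (-10549, 13937).
General solution: p = -10549 + 302t, q = 13937 - 399t for integer t.
p ≥ 0: smallest is -10549 mod 302 = 21 (at t = 35), with q = -28.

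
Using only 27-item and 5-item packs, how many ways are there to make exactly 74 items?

Need nonnegative integers with 27j + 5k = 74.
gcd(27, 5) = 1, and 27·(-2) + 5·(11) = 1.
So (j₀, k₀) = (-148, 814); general j = -148 + 5t, k = 814 - 27t.
j ≥ 0 ⇒ t ≥ 30; k ≥ 0 ⇒ t ≤ 30. That's 1 value of t.

1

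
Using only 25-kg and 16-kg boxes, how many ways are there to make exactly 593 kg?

1

Need nonnegative integers with 25j + 16k = 593.
gcd(25, 16) = 1, and 25·(-7) + 16·(11) = 1.
So (j₀, k₀) = (-4151, 6523); general j = -4151 + 16t, k = 6523 - 25t.
j ≥ 0 ⇒ t ≥ 260; k ≥ 0 ⇒ t ≤ 260. That's 1 value of t.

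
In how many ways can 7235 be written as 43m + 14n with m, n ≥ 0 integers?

12

gcd(43, 14):
  43 = 3*14 + 1
  14 = 14*1
so gcd(43, 14) = 1.
Back-substitute for Bézout coefficients:
  1 = 43 - 3*14
  ... = 43*(1) + 14*(-3)
Scale by 7235: one solution is (7235, -21705). Reduce m mod 14: (11, 483).
General: m = 11 + 14t, n = 483 - 43t.
m ≥ 0 ⇒ t ≥ 0; n ≥ 0 ⇒ t ≤ 11. So t ∈ [0, 11]: 12 solutions.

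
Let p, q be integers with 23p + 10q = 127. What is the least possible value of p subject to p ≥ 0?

9

gcd(23, 10):
  23 = 2·10 + 3
  10 = 3·3 + 1
  3 = 3·1
so gcd(23, 10) = 1.
1 divides 127, so solutions exist.
Back-substitute for Bézout coefficients:
  1 = 10 - 3·3
  ... = 23·(-3) + 10·(7)
Scale by 127/1 = 127: (p₀, q₀) = (-381, 889).
General solution: p = -381 + 10t, q = 889 - 23t for integer t.
p ≥ 0: smallest is -381 mod 10 = 9 (at t = 39), with q = -8.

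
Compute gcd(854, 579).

1

gcd(854, 579) = 1  (854 = 1×579 + 275, 579 = 2×275 + 29, 275 = 9×29 + 14, 29 = 2×14 + 1, 14 = 14×1).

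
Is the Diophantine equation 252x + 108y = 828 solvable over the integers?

yes

gcd(252, 108):
  252 = 2*108 + 36
  108 = 3*36
so gcd(252, 108) = 36.
36 divides 828, so integer solutions exist.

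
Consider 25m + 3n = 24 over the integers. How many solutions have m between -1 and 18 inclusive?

7

gcd(25, 3) = 1  (25 = 8·3 + 1, 3 = 3·1).
Back-substituting, 25·(1) + 3·(-8) = 1.
Scale by 24: particular solution (24, -192); reduce m mod 3: (0, 8).
General solution: m = 0 + 3t, n = 8 - 25t for integer t.
-1 ≤ 0 + 3t ≤ 18 gives t ∈ [0, 6], which is 7 values.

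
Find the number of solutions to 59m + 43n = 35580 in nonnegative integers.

gcd(59, 43):
  59 = 1×43 + 16
  43 = 2×16 + 11
  16 = 1×11 + 5
  11 = 2×5 + 1
  5 = 5×1
so gcd(59, 43) = 1.
Back-substitute for Bézout coefficients:
  1 = 11 - 2×5
  ... = 59×(-8) + 43×(11)
Scale by 35580: one solution is (-284640, 391380). Reduce m mod 43: (20, 800).
General: m = 20 + 43t, n = 800 - 59t.
m ≥ 0 ⇒ t ≥ 0; n ≥ 0 ⇒ t ≤ 13. So t ∈ [0, 13]: 14 solutions.

14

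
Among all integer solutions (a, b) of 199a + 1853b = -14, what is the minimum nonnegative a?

gcd(1853, 199):
  1853 = 9·199 + 62
  199 = 3·62 + 13
  62 = 4·13 + 10
  13 = 1·10 + 3
  10 = 3·3 + 1
  3 = 3·1
so gcd(1853, 199) = 1.
1 divides -14, so solutions exist.
Back-substitute for Bézout coefficients:
  1 = 10 - 3·3
  ... = 199·(-568) + 1853·(61)
Scale by -14/1 = -14: (a₀, b₀) = (7952, -854).
General solution: a = 7952 + 1853t, b = -854 - 199t for integer t.
a ≥ 0: smallest is 7952 mod 1853 = 540 (at t = -4), with b = -58.

540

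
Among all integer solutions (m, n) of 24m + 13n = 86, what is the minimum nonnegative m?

gcd(24, 13):
  24 = 1×13 + 11
  13 = 1×11 + 2
  11 = 5×2 + 1
  2 = 2×1
so gcd(24, 13) = 1.
1 divides 86, so solutions exist.
Back-substitute for Bézout coefficients:
  1 = 11 - 5×2
  ... = 24×(6) + 13×(-11)
Scale by 86/1 = 86: (m₀, n₀) = (516, -946).
General solution: m = 516 + 13t, n = -946 - 24t for integer t.
m ≥ 0: smallest is 516 mod 13 = 9 (at t = -39), with n = -10.

9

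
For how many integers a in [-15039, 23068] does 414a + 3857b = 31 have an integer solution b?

10

gcd(3857, 414):
  3857 = 9×414 + 131
  414 = 3×131 + 21
  131 = 6×21 + 5
  21 = 4×5 + 1
  5 = 5×1
so gcd(3857, 414) = 1.
Back-substitute for Bézout coefficients:
  1 = 21 - 4×5
  ... = 414×(736) + 3857×(-79)
Scale by 31: particular solution (22816, -2449); reduce a mod 3857: (3531, -379).
General solution: a = 3531 + 3857t, b = -379 - 414t for integer t.
-15039 ≤ 3531 + 3857t ≤ 23068 gives t ∈ [-4, 5], which is 10 values.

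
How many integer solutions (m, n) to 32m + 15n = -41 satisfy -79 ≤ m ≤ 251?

gcd(32, 15):
  32 = 2·15 + 2
  15 = 7·2 + 1
  2 = 2·1
so gcd(32, 15) = 1.
Back-substitute for Bézout coefficients:
  1 = 15 - 7·2
  ... = 32·(-7) + 15·(15)
Scale by -41: particular solution (287, -615); reduce m mod 15: (2, -7).
General solution: m = 2 + 15t, n = -7 - 32t for integer t.
-79 ≤ 2 + 15t ≤ 251 gives t ∈ [-5, 16], which is 22 values.

22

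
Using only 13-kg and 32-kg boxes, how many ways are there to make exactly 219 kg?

Need nonnegative integers with 13j + 32k = 219.
gcd(13, 32) = 1, and 13·(5) + 32·(-2) = 1.
So (j₀, k₀) = (1095, -438); general j = 1095 + 32t, k = -438 - 13t.
j ≥ 0 ⇒ t ≥ -34; k ≥ 0 ⇒ t ≤ -34. That's 1 value of t.

1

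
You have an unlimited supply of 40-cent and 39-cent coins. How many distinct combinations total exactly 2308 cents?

Need nonnegative integers with 40j + 39k = 2308.
gcd(40, 39) = 1, and 40·(1) + 39·(-1) = 1.
So (j₀, k₀) = (2308, -2308); general j = 2308 + 39t, k = -2308 - 40t.
j ≥ 0 ⇒ t ≥ -59; k ≥ 0 ⇒ t ≤ -58. That's 2 values of t.

2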